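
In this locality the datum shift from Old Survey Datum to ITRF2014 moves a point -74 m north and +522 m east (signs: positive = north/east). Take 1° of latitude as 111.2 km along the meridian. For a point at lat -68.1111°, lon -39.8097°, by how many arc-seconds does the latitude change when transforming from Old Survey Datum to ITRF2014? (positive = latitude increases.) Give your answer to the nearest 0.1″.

1° of latitude = 111.2 km, so Δφ = -74.0 / 111200 = -0.0006655° = -2.396″.

Δφ = -2.4″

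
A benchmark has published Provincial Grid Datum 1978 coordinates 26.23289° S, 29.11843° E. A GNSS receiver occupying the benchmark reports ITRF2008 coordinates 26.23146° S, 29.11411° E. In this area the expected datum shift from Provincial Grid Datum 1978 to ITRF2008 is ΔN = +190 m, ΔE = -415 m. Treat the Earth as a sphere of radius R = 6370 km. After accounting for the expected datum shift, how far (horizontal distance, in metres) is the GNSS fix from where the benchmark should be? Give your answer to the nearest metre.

Observed coordinate differences: Δφ = +0.00143°, Δλ = -0.00432°.
Converting to metres (1° lat = 111177 m, cos φ = 0.897005): observed ΔN = 159.0 m, observed ΔE = -430.8 m.
Subtracting the expected shift leaves a residual of 159.0 − (190) = -31.0 m north and -430.8 − (-415) = -15.8 m east.
Residual distance = √((-31.0)² + (-15.8)²) = 34.8 m.

35 m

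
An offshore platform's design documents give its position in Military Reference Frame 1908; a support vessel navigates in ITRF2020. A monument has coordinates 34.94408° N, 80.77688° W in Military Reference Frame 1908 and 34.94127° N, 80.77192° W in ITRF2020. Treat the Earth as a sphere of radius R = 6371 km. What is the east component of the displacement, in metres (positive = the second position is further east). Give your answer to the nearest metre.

ΔE = 452 m

Δφ = 34.94127° − 34.94408° = -0.00281°; Δλ = -80.77192° − -80.77688° = +0.00496°.
1° along a meridian = πR/180 = 111195 m.
ΔN = Δφ × 111195 = -312.5 m; ΔE = Δλ × 111195 × cos(34.94408°) = +0.00496 × 111195 × 0.819711 = 452.1 m.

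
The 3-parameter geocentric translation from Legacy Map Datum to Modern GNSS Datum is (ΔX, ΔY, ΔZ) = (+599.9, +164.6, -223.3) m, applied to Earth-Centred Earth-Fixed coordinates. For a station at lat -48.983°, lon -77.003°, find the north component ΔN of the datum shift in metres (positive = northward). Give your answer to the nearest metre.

At φ = -48.983°, λ = -77.003°: sin φ = -0.754515, cos φ = 0.656283, sin λ = -0.974382, cos λ = 0.224900.
ΔN = −sin φ cos λ·ΔX − sin φ sin λ·ΔY + cos φ·ΔZ = −(-0.754515)(0.224900)(599.9) − (-0.754515)(-0.974382)(164.6) + (0.656283)(-223.3) = -165.76 m.

ΔN = -166 m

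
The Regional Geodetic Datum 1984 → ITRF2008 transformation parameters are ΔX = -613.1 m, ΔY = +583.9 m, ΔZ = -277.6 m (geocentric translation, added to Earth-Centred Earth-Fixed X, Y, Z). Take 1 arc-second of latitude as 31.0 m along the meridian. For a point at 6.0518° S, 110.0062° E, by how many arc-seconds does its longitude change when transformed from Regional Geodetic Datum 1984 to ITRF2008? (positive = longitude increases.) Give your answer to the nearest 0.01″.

Δλ = 12.21″

sin φ = -0.105428, cos φ = 0.994427, sin λ = 0.939656, cos λ = -0.342122.
East component: ΔE = −sin λ·ΔX + cos λ·ΔY = −(0.939656)(-613.1) + (-0.342122)(583.9) = 376.34 m.
1° of latitude spans 3600 × 31.00 = 111600 m; at latitude φ, 1° of longitude spans that × cos φ = 110978.1 m, so Δλ = 376.34 / 110978.1 × 3600 = 12.208″.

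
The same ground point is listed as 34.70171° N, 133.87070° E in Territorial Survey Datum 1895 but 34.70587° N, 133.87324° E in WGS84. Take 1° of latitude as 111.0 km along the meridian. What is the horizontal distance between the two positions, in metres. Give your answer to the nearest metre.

517 m

Δφ = 34.70587° − 34.70171° = +0.00416°; Δλ = 133.87324° − 133.87070° = +0.00254°.
ΔN = Δφ × 111000 = 461.8 m; ΔE = Δλ × 111000 × cos(34.70171°) = +0.00254 × 111000 × 0.822127 = 231.8 m.
Distance = √(ΔE² + ΔN²) = √(231.8² + 461.8²) = 516.7 m.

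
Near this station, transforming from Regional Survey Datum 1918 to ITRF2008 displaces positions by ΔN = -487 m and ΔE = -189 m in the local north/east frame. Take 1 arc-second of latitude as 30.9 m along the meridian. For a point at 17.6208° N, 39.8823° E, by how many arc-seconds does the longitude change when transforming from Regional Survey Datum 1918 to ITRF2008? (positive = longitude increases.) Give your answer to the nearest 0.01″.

Δλ = -6.42″

At latitude 17.6208°, cos φ = 0.953081.
1″ of longitude at this latitude = 30.90 × cos φ = 29.4502 m, so Δλ = -189.0 / 29.4502 = -6.418″.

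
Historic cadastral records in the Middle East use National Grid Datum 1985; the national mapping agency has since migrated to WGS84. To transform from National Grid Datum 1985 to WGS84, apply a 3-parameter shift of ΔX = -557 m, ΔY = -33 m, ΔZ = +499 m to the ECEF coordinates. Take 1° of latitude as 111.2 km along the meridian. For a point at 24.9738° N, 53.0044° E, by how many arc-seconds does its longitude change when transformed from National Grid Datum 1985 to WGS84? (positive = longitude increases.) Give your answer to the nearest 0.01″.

sin φ = 0.422204, cos φ = 0.906501, sin λ = 0.798682, cos λ = 0.601754.
East component: ΔE = −sin λ·ΔX + cos λ·ΔY = −(0.798682)(-557) + (0.601754)(-33) = 425.01 m.
1° of latitude spans 111200 m; at latitude φ, 1° of longitude spans that × cos φ = 100802.9 m, so Δλ = 425.01 / 100802.9 × 3600 = 15.178″.

Δλ = 15.18″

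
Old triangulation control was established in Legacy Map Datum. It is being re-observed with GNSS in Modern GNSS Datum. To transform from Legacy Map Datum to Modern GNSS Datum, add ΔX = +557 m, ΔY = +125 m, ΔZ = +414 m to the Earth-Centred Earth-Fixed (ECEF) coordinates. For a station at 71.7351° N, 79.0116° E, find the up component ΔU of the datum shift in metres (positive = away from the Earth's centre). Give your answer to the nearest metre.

At φ = 71.7351°, λ = 79.0116°: sin φ = 0.949618, cos φ = 0.313411, sin λ = 0.981666, cos λ = 0.190610.
ΔU = cos φ cos λ·ΔX + cos φ sin λ·ΔY + sin φ·ΔZ = (0.313411)(0.190610)(557) + (0.313411)(0.981666)(125) + (0.949618)(414) = 464.87 m.

ΔU = 465 m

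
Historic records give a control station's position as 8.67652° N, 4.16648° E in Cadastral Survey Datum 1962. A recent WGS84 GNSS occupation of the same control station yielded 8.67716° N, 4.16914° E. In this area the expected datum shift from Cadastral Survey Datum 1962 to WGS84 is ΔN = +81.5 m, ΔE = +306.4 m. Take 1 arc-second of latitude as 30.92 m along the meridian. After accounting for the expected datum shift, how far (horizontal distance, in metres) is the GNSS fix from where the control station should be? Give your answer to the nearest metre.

17 m

Observed coordinate differences: Δφ = +0.00064°, Δλ = +0.00266°.
Converting to metres (1° lat = 111312 m, cos φ = 0.988556): observed ΔN = 71.2 m, observed ΔE = 292.7 m.
Subtracting the expected shift leaves a residual of 71.2 − (81.5) = -10.3 m north and 292.7 − (306.4) = -13.7 m east.
Residual distance = √((-10.3)² + (-13.7)²) = 17.1 m.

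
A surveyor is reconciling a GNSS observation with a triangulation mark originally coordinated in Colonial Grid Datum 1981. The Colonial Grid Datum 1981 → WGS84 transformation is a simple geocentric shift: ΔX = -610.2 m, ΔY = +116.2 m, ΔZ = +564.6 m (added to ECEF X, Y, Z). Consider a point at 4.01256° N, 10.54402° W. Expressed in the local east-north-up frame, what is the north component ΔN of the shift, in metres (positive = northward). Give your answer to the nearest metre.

The local north axis is (−sin φ cos λ, −sin φ sin λ, cos φ), giving ΔN = 41.978 + 1.488 + 563.216 = 606.68 m.

ΔN = 607 m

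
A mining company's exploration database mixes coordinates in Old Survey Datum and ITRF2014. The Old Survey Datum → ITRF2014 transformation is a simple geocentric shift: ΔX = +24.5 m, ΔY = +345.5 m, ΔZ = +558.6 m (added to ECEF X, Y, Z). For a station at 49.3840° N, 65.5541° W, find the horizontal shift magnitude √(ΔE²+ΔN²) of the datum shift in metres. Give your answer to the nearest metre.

The local east axis at (φ, λ) is (−sin λ, cos λ, 0), so ΔE = −sin(-65.5541°)·24.5 + cos(-65.5541°)·345.5 = 165.28 m.
The local north axis is (−sin φ cos λ, −sin φ sin λ, cos φ), giving ΔN = -7.696 + 238.754 + 363.641 = 594.70 m.
Horizontal magnitude = √(ΔE² + ΔN²) = √(165.28² + 594.70²) = 617.24 m.

617 m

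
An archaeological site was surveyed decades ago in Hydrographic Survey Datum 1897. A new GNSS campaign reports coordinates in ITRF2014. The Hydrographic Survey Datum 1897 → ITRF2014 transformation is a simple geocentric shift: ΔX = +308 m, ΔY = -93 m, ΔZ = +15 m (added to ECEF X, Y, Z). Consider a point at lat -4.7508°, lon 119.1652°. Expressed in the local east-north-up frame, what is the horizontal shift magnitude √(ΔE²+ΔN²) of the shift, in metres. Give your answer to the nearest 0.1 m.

At φ = -4.7508°, λ = 119.1652°: sin φ = -0.082822, cos φ = 0.996564, sin λ = 0.873218, cos λ = -0.487329.
ΔE = −sin λ·ΔX + cos λ·ΔY = −(0.873218)·(308) + (-0.487329)·(-93) = -223.63 m.
ΔN = −sin φ cos λ·ΔX − sin φ sin λ·ΔY + cos φ·ΔZ = −(-0.082822)(-0.487329)(308) − (-0.082822)(0.873218)(-93) + (0.996564)(15) = -4.21 m.
Horizontal magnitude = √(ΔE² + ΔN²) = √((-223.63)² + (-4.21)²) = 223.67 m.

223.7 m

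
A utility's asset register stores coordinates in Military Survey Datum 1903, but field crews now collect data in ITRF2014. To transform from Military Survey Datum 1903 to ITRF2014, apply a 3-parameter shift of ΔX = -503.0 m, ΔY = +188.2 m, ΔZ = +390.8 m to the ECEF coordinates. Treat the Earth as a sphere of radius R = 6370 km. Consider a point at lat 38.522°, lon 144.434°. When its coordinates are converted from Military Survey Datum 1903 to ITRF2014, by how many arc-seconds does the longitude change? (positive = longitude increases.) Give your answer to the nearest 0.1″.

Δλ = 5.8″

sin φ = 0.622815, cos φ = 0.782369, sin λ = 0.581640, cos λ = -0.813446.
East component: ΔE = −sin λ·ΔX + cos λ·ΔY = −(0.581640)(-503.0) + (-0.813446)(188.2) = 139.47 m.
1° of latitude spans πR/180 = 111177 m; at latitude φ, 1° of longitude spans that × cos φ = 86981.8 m, so Δλ = 139.47 / 86981.8 × 3600 = 5.773″.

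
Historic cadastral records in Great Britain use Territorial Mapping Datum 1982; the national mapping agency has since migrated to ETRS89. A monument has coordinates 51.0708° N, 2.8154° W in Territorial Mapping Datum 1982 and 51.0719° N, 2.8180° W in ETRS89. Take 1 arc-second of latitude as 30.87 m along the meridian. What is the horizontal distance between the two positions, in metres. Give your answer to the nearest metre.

Δφ = 51.0719° − 51.0708° = +0.0011°; Δλ = -2.8180° − -2.8154° = -0.0026°.
1° of latitude = 3600 × 30.87 = 111132 m.
ΔN = Δφ × 111132 = 122.2 m; ΔE = Δλ × 111132 × cos(51.0708°) = -0.0026 × 111132 × 0.628360 = -181.6 m.
Distance = √(ΔE² + ΔN²) = √((-181.6)² + 122.2²) = 218.9 m.

219 m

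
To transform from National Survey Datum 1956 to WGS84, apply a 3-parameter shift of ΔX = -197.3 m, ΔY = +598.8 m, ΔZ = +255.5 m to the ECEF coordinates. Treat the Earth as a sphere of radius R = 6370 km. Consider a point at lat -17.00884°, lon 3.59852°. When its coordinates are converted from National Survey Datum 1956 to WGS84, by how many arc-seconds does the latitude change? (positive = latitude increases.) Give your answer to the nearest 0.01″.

Δφ = 6.40″

sin φ = -0.292519, cos φ = 0.956260, sin λ = 0.062765, cos λ = 0.998028.
North component: ΔN = −sin φ cos λ·ΔX − sin φ sin λ·ΔY + cos φ·ΔZ = −(-0.292519)(0.998028)(-197.3) − (-0.292519)(0.062765)(598.8) + (0.956260)(255.5) = 197.72 m.
1° of latitude spans πR/180 = 111177 m, so Δφ = 197.72 / 111177 × 3600 = 6.402″.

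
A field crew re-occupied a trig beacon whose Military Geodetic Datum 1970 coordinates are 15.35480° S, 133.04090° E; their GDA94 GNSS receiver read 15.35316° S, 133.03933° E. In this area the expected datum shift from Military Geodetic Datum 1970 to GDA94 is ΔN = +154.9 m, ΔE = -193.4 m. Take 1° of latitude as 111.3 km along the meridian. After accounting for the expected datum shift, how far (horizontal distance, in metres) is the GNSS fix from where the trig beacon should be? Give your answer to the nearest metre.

Observed coordinate differences: Δφ = +0.00164°, Δλ = -0.00157°.
Converting to metres (1° lat = 111300 m, cos φ = 0.964305): observed ΔN = 182.5 m, observed ΔE = -168.5 m.
Subtracting the expected shift leaves a residual of 182.5 − (154.9) = 27.6 m north and -168.5 − (-193.4) = 24.9 m east.
Residual distance = √(27.6² + 24.9²) = 37.2 m.

37 m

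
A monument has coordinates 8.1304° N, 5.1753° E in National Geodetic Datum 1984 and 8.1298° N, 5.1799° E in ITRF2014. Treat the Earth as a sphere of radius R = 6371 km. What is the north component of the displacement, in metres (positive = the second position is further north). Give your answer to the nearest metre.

ΔN = -67 m

Δφ = 8.1298° − 8.1304° = -0.0006°; Δλ = 5.1799° − 5.1753° = +0.0046°.
1° along a meridian = πR/180 = 111195 m.
ΔN = Δφ × 111195 = -66.7 m; ΔE = Δλ × 111195 × cos(8.1304°) = +0.0046 × 111195 × 0.989949 = 506.4 m.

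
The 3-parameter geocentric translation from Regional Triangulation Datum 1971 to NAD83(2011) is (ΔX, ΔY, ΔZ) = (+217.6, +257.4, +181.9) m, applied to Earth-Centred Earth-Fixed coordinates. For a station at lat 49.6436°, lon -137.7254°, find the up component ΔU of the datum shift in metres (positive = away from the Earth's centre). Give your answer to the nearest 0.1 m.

The local up (radial) axis is (cos φ cos λ, cos φ sin λ, sin φ), giving ΔU = -104.260 − 112.121 + 138.613 = -77.77 m.

ΔU = -77.8 m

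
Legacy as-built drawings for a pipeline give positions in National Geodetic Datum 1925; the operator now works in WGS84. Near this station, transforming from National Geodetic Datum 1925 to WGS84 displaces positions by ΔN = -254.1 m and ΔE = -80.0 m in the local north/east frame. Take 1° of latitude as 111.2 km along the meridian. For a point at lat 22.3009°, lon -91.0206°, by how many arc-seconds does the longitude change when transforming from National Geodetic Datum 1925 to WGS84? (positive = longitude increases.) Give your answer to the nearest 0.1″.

At latitude 22.3009°, cos φ = 0.925204.
1° of longitude at this latitude = 111.2 × cos φ = 102.88 km, so Δλ = -80.0 / 102882.7 = -0.0007776° = -2.799″.

Δλ = -2.8″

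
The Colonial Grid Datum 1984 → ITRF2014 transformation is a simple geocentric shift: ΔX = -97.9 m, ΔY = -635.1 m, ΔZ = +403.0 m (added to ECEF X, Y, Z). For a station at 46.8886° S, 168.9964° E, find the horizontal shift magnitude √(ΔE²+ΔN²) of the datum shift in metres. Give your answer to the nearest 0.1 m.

At φ = -46.8886°, λ = 168.9964°: sin φ = -0.730026, cos φ = 0.683419, sin λ = 0.190871, cos λ = -0.981615.
ΔE = −sin λ·ΔX + cos λ·ΔY = −(0.190871)·(-97.9) + (-0.981615)·(-635.1) = 642.11 m.
ΔN = −sin φ cos λ·ΔX − sin φ sin λ·ΔY + cos φ·ΔZ = −(-0.730026)(-0.981615)(-97.9) − (-0.730026)(0.190871)(-635.1) + (0.683419)(403.0) = 257.08 m.
Horizontal magnitude = √(ΔE² + ΔN²) = √(642.11² + 257.08²) = 691.66 m.

691.7 m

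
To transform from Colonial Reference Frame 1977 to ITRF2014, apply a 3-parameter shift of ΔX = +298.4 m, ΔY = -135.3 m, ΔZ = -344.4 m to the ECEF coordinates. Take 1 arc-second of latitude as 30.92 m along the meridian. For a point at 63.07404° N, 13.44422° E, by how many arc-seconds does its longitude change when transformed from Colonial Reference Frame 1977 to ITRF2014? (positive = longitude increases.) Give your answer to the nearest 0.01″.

Δλ = -14.35″

sin φ = 0.891592, cos φ = 0.452839, sin λ = 0.232499, cos λ = 0.972597.
East component: ΔE = −sin λ·ΔX + cos λ·ΔY = −(0.232499)(298.4) + (0.972597)(-135.3) = -200.97 m.
1° of latitude spans 3600 × 30.92 = 111312 m; at latitude φ, 1° of longitude spans that × cos φ = 50406.4 m, so Δλ = -200.97 / 50406.4 × 3600 = -14.353″.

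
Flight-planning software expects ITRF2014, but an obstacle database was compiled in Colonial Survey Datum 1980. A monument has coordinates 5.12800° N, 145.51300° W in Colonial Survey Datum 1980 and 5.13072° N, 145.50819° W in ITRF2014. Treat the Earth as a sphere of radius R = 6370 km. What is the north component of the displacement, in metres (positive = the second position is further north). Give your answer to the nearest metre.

Δφ = 5.13072° − 5.12800° = +0.00272°; Δλ = -145.50819° − -145.51300° = +0.00481°.
1° along a meridian = πR/180 = 111177 m.
ΔN = Δφ × 111177 = 302.4 m; ΔE = Δλ × 111177 × cos(5.12800°) = +0.00481 × 111177 × 0.995998 = 532.6 m.

ΔN = 302 m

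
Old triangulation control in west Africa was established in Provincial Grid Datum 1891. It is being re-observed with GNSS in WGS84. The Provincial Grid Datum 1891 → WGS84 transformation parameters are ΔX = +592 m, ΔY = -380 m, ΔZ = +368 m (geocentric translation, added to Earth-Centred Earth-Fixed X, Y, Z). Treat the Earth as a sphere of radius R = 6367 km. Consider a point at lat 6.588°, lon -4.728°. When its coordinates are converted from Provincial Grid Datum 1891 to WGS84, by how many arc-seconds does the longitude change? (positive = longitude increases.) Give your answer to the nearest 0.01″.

sin φ = 0.114729, cos φ = 0.993397, sin λ = -0.082426, cos λ = 0.996597.
East component: ΔE = −sin λ·ΔX + cos λ·ΔY = −(-0.082426)(592) + (0.996597)(-380) = -329.91 m.
1° of latitude spans πR/180 = 111125 m; at latitude φ, 1° of longitude spans that × cos φ = 110391.3 m, so Δλ = -329.91 / 110391.3 × 3600 = -10.759″.

Δλ = -10.76″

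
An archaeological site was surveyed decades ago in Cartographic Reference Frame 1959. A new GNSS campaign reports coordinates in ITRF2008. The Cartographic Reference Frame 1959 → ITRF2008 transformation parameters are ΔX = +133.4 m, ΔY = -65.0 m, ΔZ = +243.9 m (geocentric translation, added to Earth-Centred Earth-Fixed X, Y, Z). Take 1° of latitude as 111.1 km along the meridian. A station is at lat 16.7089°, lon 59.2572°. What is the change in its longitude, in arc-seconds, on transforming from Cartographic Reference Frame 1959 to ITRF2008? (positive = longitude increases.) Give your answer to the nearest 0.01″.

sin φ = 0.287509, cos φ = 0.957778, sin λ = 0.859471, cos λ = 0.511185.
East component: ΔE = −sin λ·ΔX + cos λ·ΔY = −(0.859471)(133.4) + (0.511185)(-65.0) = -147.88 m.
1° of latitude spans 111100 m; at latitude φ, 1° of longitude spans that × cos φ = 106409.1 m, so Δλ = -147.88 / 106409.1 × 3600 = -5.003″.

Δλ = -5.00″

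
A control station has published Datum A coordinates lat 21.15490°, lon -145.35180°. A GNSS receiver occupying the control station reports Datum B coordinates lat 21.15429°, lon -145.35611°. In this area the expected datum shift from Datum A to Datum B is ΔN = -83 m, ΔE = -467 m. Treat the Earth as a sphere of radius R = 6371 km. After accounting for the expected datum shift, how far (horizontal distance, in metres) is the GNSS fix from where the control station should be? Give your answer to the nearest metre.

25 m

Observed coordinate differences: Δφ = -0.00061°, Δλ = -0.00431°.
Converting to metres (1° lat = 111195 m, cos φ = 0.932608): observed ΔN = -67.8 m, observed ΔE = -447.0 m.
Subtracting the expected shift leaves a residual of -67.8 − (-83) = 15.2 m north and -447.0 − (-467) = 20.0 m east.
Residual distance = √(15.2² + 20.0²) = 25.1 m.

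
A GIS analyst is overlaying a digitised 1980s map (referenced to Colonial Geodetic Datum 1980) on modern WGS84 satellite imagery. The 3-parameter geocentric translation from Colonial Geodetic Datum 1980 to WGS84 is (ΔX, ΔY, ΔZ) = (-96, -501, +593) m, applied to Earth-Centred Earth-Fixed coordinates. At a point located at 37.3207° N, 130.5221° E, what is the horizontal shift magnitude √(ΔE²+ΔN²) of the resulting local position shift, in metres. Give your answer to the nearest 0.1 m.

775.0 m

The local east axis at (φ, λ) is (−sin λ, cos λ, 0), so ΔE = −sin(130.5221°)·(-96) + cos(130.5221°)·(-501) = 398.50 m.
The local north axis is (−sin φ cos λ, −sin φ sin λ, cos φ), giving ΔN = -37.817 + 230.893 + 471.586 = 664.66 m.
Horizontal magnitude = √(ΔE² + ΔN²) = √(398.50² + 664.66²) = 774.97 m.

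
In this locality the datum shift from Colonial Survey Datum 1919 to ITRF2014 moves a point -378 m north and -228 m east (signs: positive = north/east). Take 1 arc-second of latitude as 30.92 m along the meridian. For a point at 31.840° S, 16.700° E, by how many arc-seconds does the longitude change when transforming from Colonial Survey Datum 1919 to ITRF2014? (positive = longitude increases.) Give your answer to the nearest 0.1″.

At latitude -31.840°, cos φ = 0.849525.
1″ of longitude at this latitude = 30.92 × cos φ = 26.2673 m, so Δλ = -228.0 / 26.2673 = -8.680″.

Δλ = -8.7″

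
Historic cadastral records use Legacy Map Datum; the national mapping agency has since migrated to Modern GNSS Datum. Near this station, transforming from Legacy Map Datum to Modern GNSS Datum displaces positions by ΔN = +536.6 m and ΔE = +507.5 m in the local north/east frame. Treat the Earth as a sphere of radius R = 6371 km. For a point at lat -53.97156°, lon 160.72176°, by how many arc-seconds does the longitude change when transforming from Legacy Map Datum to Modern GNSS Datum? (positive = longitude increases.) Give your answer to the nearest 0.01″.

Δλ = 27.93″

At latitude -53.97156°, cos φ = 0.588187.
One radian of longitude at latitude φ spans R cos φ, so Δλ = ΔE / (R cos φ) = 507.5 / (6371000 × 0.588187) = 1.3543e-04 rad = 27.934″.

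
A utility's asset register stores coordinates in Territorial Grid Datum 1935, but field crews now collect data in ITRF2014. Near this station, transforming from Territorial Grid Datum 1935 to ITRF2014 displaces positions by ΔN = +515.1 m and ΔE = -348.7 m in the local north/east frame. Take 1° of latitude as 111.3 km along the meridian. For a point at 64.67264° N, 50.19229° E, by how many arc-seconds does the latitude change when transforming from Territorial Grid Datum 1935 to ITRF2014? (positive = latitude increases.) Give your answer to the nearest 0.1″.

1° of latitude = 111.3 km, so Δφ = 515.1 / 111300 = 0.0046280° = 16.661″.

Δφ = 16.7″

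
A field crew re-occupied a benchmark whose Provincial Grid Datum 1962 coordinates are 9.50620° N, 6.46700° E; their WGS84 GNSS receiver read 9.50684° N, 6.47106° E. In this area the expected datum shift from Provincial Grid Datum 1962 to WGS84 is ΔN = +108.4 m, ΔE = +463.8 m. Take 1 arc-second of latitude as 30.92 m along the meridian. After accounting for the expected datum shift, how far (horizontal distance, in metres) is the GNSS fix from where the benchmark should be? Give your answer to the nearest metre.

Observed coordinate differences: Δφ = +0.00064°, Δλ = +0.00406°.
Converting to metres (1° lat = 111312 m, cos φ = 0.986268): observed ΔN = 71.2 m, observed ΔE = 445.7 m.
Subtracting the expected shift leaves a residual of 71.2 − (108.4) = -37.2 m north and 445.7 − (463.8) = -18.1 m east.
Residual distance = √((-37.2)² + (-18.1)²) = 41.3 m.

41 m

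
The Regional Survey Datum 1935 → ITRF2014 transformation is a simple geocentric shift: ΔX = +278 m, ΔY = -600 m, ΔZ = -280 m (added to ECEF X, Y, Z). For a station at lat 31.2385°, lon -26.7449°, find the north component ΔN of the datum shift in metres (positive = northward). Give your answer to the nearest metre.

At φ = 31.2385°, λ = -26.7449°: sin φ = 0.518602, cos φ = 0.855016, sin λ = -0.450019, cos λ = 0.893019.
ΔN = −sin φ cos λ·ΔX − sin φ sin λ·ΔY + cos φ·ΔZ = −(0.518602)(0.893019)(278) − (0.518602)(-0.450019)(-600) + (0.855016)(-280) = -508.18 m.

ΔN = -508 m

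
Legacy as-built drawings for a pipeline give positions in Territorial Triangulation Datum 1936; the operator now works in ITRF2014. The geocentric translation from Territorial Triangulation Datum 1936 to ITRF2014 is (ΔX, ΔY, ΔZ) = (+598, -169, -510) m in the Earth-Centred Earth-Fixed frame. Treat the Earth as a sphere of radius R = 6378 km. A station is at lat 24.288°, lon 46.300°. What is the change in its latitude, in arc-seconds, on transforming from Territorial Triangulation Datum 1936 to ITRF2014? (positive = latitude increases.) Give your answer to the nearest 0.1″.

sin φ = 0.411323, cos φ = 0.911489, sin λ = 0.722967, cos λ = 0.690882.
North component: ΔN = −sin φ cos λ·ΔX − sin φ sin λ·ΔY + cos φ·ΔZ = −(0.411323)(0.690882)(598) − (0.411323)(0.722967)(-169) + (0.911489)(-510) = -584.54 m.
1° of latitude spans πR/180 = 111317 m, so Δφ = -584.54 / 111317 × 3600 = -18.904″.

Δφ = -18.9″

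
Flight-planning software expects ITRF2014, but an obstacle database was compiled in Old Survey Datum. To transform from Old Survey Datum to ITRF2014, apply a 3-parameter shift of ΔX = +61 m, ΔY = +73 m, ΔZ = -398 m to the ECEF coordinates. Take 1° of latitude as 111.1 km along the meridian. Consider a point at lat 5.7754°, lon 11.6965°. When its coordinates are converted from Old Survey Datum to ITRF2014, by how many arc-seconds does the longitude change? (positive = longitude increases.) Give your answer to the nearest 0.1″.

sin φ = 0.100629, cos φ = 0.994924, sin λ = 0.202727, cos λ = 0.979235.
East component: ΔE = −sin λ·ΔX + cos λ·ΔY = −(0.202727)(61) + (0.979235)(73) = 59.12 m.
1° of latitude spans 111100 m; at latitude φ, 1° of longitude spans that × cos φ = 110536.1 m, so Δλ = 59.12 / 110536.1 × 3600 = 1.925″.

Δλ = 1.9″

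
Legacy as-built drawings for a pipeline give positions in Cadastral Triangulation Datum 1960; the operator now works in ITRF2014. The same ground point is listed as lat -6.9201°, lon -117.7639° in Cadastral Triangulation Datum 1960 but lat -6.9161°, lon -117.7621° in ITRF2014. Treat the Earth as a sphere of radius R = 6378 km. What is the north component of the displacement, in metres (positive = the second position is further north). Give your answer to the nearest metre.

Δφ = -6.9161° − -6.9201° = +0.0040°; Δλ = -117.7621° − -117.7639° = +0.0018°.
1° along a meridian = πR/180 = 111317 m.
ΔN = Δφ × 111317 = 445.3 m; ΔE = Δλ × 111317 × cos(-6.9201°) = +0.0018 × 111317 × 0.992715 = 198.9 m.

ΔN = 445 m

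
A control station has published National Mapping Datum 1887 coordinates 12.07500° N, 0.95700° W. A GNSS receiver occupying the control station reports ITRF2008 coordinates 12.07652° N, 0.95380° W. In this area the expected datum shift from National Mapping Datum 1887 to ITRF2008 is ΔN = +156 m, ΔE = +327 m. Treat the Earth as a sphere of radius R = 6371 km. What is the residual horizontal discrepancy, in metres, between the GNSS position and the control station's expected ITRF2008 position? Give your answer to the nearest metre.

25 m

Observed coordinate differences: Δφ = +0.00152°, Δλ = +0.00320°.
Converting to metres (1° lat = 111195 m, cos φ = 0.977875): observed ΔN = 169.0 m, observed ΔE = 348.0 m.
Subtracting the expected shift leaves a residual of 169.0 − (156) = 13.0 m north and 348.0 − (327) = 21.0 m east.
Residual distance = √(13.0² + 21.0²) = 24.7 m.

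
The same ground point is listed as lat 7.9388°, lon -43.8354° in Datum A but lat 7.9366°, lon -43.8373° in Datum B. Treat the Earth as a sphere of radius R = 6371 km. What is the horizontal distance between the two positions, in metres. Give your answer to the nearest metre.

322 m

Δφ = 7.9366° − 7.9388° = -0.0022°; Δλ = -43.8373° − -43.8354° = -0.0019°.
1° along a meridian = πR/180 = 111195 m.
ΔN = Δφ × 111195 = -244.6 m; ΔE = Δλ × 111195 × cos(7.9388°) = -0.0019 × 111195 × 0.990416 = -209.2 m.
Distance = √(ΔE² + ΔN²) = √((-209.2)² + (-244.6)²) = 321.9 m.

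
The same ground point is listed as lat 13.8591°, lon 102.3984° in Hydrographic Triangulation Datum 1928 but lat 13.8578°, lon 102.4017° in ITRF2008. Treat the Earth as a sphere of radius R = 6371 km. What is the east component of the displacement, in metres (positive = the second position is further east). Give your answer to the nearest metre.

Δφ = 13.8578° − 13.8591° = -0.0013°; Δλ = 102.4017° − 102.3984° = +0.0033°.
1° along a meridian = πR/180 = 111195 m.
ΔN = Δφ × 111195 = -144.6 m; ΔE = Δλ × 111195 × cos(13.8591°) = +0.0033 × 111195 × 0.970888 = 356.3 m.

ΔE = 356 m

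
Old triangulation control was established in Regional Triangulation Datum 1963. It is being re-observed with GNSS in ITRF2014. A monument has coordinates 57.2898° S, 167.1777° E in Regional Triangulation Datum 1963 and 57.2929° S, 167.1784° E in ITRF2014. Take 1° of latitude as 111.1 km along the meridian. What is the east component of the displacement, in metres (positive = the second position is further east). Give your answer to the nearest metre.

Δφ = -57.2929° − -57.2898° = -0.0031°; Δλ = 167.1784° − 167.1777° = +0.0007°.
ΔN = Δφ × 111100 = -344.4 m; ΔE = Δλ × 111100 × cos(-57.2898°) = +0.0007 × 111100 × 0.540390 = 42.0 m.

ΔE = 42 m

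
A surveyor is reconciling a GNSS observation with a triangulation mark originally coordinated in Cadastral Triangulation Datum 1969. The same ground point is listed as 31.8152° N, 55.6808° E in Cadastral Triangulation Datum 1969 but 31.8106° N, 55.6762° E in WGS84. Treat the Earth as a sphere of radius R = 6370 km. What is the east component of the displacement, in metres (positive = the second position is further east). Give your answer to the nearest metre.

Δφ = 31.8106° − 31.8152° = -0.0046°; Δλ = 55.6762° − 55.6808° = -0.0046°.
1° along a meridian = πR/180 = 111177 m.
ΔN = Δφ × 111177 = -511.4 m; ΔE = Δλ × 111177 × cos(31.8152°) = -0.0046 × 111177 × 0.849753 = -434.6 m.

ΔE = -435 m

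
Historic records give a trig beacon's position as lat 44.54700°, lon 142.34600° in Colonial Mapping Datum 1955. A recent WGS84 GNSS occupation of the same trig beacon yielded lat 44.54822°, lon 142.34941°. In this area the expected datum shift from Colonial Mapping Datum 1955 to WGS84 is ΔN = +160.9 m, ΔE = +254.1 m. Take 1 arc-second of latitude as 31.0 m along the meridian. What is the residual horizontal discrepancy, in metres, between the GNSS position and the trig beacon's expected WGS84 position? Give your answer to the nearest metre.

30 m

Observed coordinate differences: Δφ = +0.00122°, Δλ = +0.00341°.
Converting to metres (1° lat = 111600 m, cos φ = 0.712675): observed ΔN = 136.2 m, observed ΔE = 271.2 m.
Subtracting the expected shift leaves a residual of 136.2 − (160.9) = -24.7 m north and 271.2 − (254.1) = 17.1 m east.
Residual distance = √((-24.7)² + 17.1²) = 30.1 m.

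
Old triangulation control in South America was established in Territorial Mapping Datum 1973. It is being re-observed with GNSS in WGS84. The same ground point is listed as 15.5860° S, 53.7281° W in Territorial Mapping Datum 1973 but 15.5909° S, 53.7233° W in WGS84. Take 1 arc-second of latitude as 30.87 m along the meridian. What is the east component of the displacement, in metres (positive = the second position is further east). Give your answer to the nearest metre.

ΔE = 514 m

Δφ = -15.5909° − -15.5860° = -0.0049°; Δλ = -53.7233° − -53.7281° = +0.0048°.
1° of latitude = 3600 × 30.87 = 111132 m.
ΔN = Δφ × 111132 = -544.5 m; ΔE = Δλ × 111132 × cos(-15.5860°) = +0.0048 × 111132 × 0.963228 = 513.8 m.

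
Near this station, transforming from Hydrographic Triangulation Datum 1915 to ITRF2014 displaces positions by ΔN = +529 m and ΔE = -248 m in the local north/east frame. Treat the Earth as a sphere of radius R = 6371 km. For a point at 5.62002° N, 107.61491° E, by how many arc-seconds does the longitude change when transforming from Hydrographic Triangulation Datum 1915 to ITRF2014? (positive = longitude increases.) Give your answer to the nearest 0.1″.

Δλ = -8.1″

At latitude 5.62002°, cos φ = 0.995193.
One radian of longitude at latitude φ spans R cos φ, so Δλ = ΔE / (R cos φ) = -248.0 / (6371000 × 0.995193) = -3.9114e-05 rad = -8.068″.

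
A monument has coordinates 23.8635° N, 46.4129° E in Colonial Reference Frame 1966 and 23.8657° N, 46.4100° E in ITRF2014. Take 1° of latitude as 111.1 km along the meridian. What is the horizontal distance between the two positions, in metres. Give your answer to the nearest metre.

Δφ = 23.8657° − 23.8635° = +0.0022°; Δλ = 46.4100° − 46.4129° = -0.0029°.
ΔN = Δφ × 111100 = 244.4 m; ΔE = Δλ × 111100 × cos(23.8635°) = -0.0029 × 111100 × 0.914512 = -294.6 m.
Distance = √(ΔE² + ΔN²) = √((-294.6)² + 244.4²) = 382.8 m.

383 m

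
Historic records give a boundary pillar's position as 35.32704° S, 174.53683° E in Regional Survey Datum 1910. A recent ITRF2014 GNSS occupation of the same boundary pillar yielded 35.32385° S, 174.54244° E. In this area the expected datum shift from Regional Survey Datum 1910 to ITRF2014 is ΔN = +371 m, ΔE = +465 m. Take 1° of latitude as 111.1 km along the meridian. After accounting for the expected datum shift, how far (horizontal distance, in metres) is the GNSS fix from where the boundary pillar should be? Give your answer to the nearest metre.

47 m

Observed coordinate differences: Δφ = +0.00319°, Δλ = +0.00561°.
Converting to metres (1° lat = 111100 m, cos φ = 0.815865): observed ΔN = 354.4 m, observed ΔE = 508.5 m.
Subtracting the expected shift leaves a residual of 354.4 − (371) = -16.6 m north and 508.5 − (465) = 43.5 m east.
Residual distance = √((-16.6)² + 43.5²) = 46.6 m.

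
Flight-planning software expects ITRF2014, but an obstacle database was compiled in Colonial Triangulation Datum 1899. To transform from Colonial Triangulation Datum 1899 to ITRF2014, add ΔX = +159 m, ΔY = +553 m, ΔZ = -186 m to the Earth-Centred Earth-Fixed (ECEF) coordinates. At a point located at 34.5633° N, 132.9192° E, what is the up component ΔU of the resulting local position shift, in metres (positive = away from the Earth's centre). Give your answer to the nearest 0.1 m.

The local up (radial) axis is (cos φ cos λ, cos φ sin λ, sin φ), giving ΔU = -89.163 + 333.493 − 105.521 = 138.81 m.

ΔU = 138.8 m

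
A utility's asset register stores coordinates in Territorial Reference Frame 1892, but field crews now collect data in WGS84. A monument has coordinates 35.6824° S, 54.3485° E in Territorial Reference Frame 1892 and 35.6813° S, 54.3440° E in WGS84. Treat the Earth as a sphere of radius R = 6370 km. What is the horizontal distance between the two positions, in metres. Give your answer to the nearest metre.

Δφ = -35.6813° − -35.6824° = +0.0011°; Δλ = 54.3440° − 54.3485° = -0.0045°.
1° along a meridian = πR/180 = 111177 m.
ΔN = Δφ × 111177 = 122.3 m; ΔE = Δλ × 111177 × cos(-35.6824°) = -0.0045 × 111177 × 0.812263 = -406.4 m.
Distance = √(ΔE² + ΔN²) = √((-406.4)² + 122.3²) = 424.4 m.

424 m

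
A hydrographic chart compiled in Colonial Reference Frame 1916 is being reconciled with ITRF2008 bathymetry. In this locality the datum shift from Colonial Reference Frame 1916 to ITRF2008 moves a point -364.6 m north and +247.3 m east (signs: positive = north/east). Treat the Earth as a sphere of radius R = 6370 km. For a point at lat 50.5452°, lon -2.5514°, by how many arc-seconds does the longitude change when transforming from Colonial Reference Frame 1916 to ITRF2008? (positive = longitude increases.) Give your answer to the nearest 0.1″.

Δλ = 12.6″

At latitude 50.5452°, cos φ = 0.635469.
One radian of longitude at latitude φ spans R cos φ, so Δλ = ΔE / (R cos φ) = 247.3 / (6370000 × 0.635469) = 6.1093e-05 rad = 12.601″.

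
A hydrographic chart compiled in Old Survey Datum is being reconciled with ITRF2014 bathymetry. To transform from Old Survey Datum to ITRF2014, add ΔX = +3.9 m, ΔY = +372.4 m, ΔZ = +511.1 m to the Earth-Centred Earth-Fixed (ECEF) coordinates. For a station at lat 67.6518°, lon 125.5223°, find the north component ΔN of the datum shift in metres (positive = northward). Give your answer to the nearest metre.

At φ = 67.6518°, λ = 125.5223°: sin φ = 0.924890, cos φ = 0.380234, sin λ = 0.813889, cos λ = -0.581020.
ΔN = −sin φ cos λ·ΔX − sin φ sin λ·ΔY + cos φ·ΔZ = −(0.924890)(-0.581020)(3.9) − (0.924890)(0.813889)(372.4) + (0.380234)(511.1) = -83.89 m.

ΔN = -84 m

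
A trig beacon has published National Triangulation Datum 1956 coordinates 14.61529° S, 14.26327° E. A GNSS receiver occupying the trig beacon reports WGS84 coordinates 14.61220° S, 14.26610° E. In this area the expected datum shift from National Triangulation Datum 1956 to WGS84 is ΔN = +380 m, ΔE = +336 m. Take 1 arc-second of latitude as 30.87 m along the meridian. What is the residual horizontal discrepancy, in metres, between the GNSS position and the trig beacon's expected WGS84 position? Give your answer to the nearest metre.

Observed coordinate differences: Δφ = +0.00309°, Δλ = +0.00283°.
Converting to metres (1° lat = 111132 m, cos φ = 0.967642): observed ΔN = 343.4 m, observed ΔE = 304.3 m.
Subtracting the expected shift leaves a residual of 343.4 − (380) = -36.6 m north and 304.3 − (336) = -31.7 m east.
Residual distance = √((-36.6)² + (-31.7)²) = 48.4 m.

48 m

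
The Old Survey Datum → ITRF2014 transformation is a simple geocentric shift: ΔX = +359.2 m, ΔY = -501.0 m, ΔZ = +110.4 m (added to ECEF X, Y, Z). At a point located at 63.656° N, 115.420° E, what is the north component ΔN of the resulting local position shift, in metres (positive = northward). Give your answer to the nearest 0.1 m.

ΔN = 592.7 m

The local north axis is (−sin φ cos λ, −sin φ sin λ, cos φ), giving ΔN = 138.174 + 405.502 + 48.991 = 592.67 m.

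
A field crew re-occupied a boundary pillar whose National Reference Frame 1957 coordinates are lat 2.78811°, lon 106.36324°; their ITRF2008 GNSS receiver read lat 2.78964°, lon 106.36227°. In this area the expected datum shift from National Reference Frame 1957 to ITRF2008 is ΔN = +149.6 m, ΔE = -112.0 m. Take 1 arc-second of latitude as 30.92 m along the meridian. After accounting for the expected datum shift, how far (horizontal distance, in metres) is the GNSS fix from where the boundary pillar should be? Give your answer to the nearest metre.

Observed coordinate differences: Δφ = +0.00153°, Δλ = -0.00097°.
Converting to metres (1° lat = 111312 m, cos φ = 0.998816): observed ΔN = 170.3 m, observed ΔE = -107.8 m.
Subtracting the expected shift leaves a residual of 170.3 − (149.6) = 20.7 m north and -107.8 − (-112.0) = 4.2 m east.
Residual distance = √(20.7² + 4.2²) = 21.1 m.

21 m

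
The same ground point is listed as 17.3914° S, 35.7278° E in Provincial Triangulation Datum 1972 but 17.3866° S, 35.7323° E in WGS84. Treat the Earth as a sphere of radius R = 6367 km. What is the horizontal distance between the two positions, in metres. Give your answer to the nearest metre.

716 m

Δφ = -17.3866° − -17.3914° = +0.0048°; Δλ = 35.7323° − 35.7278° = +0.0045°.
1° along a meridian = πR/180 = 111125 m.
ΔN = Δφ × 111125 = 533.4 m; ΔE = Δλ × 111125 × cos(-17.3914°) = +0.0045 × 111125 × 0.954285 = 477.2 m.
Distance = √(ΔE² + ΔN²) = √(477.2² + 533.4²) = 715.7 m.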